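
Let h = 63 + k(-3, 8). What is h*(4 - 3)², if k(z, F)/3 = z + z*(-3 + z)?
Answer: 108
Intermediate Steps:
k(z, F) = 3*z + 3*z*(-3 + z) (k(z, F) = 3*(z + z*(-3 + z)) = 3*z + 3*z*(-3 + z))
h = 108 (h = 63 + 3*(-3)*(-2 - 3) = 63 + 3*(-3)*(-5) = 63 + 45 = 108)
h*(4 - 3)² = 108*(4 - 3)² = 108*1² = 108*1 = 108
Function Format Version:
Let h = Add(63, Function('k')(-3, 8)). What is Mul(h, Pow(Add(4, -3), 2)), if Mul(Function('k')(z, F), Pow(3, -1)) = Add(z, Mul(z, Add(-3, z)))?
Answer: 108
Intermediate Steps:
Function('k')(z, F) = Add(Mul(3, z), Mul(3, z, Add(-3, z))) (Function('k')(z, F) = Mul(3, Add(z, Mul(z, Add(-3, z)))) = Add(Mul(3, z), Mul(3, z, Add(-3, z))))
h = 108 (h = Add(63, Mul(3, -3, Add(-2, -3))) = Add(63, Mul(3, -3, -5)) = Add(63, 45) = 108)
Mul(h, Pow(Add(4, -3), 2)) = Mul(108, Pow(Add(4, -3), 2)) = Mul(108, Pow(1, 2)) = Mul(108, 1) = 108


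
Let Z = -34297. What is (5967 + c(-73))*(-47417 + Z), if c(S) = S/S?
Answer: -487669152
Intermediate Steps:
c(S) = 1
(5967 + c(-73))*(-47417 + Z) = (5967 + 1)*(-47417 - 34297) = 5968*(-81714) = -487669152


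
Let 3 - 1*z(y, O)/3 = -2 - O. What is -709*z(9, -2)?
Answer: -6381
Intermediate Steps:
z(y, O) = 15 + 3*O (z(y, O) = 9 - 3*(-2 - O) = 9 + (6 + 3*O) = 15 + 3*O)
-709*z(9, -2) = -709*(15 + 3*(-2)) = -709*(15 - 6) = -709*9 = -6381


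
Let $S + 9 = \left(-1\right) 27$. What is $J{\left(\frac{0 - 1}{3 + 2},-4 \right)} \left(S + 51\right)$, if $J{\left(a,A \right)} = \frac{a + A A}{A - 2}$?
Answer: $- \frac{79}{2} \approx -39.5$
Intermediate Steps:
$S = -36$ ($S = -9 - 27 = -36$)
$J{\left(a,A \right)} = \frac{a + A^{2}}{-2 + A}$
$J{\left(\frac{0 - 1}{3 + 2},-4 \right)} \left(S + 51\right) = \frac{\frac{0 - 1}{3 + 2} + \left(-4\right)^{2}}{-2 - 4} \left(-36 + 51\right) = \frac{- \frac{1}{5} + 16}{-6} \cdot 15 = - \frac{\left(-1\right) \frac{1}{5} + 16}{6} \cdot 15 = - \frac{- \frac{1}{5} + 16}{6} \cdot 15 = \left(- \frac{1}{6}\right) \frac{79}{5} \cdot 15 = \left(- \frac{79}{30}\right) 15 = - \frac{79}{2}$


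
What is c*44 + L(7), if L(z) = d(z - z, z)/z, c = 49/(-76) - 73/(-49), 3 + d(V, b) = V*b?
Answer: 34218/931 ≈ 36.754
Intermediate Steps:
d(V, b) = -3 + V*b
c = 3147/3724 (c = 49*(-1/76) - 73*(-1/49) = -49/76 + 73/49 = 3147/3724 ≈ 0.84506)
L(z) = -3/z (L(z) = (-3 + (z - z)*z)/z = (-3 + 0*z)/z = (-3 + 0)/z = -3/z)
c*44 + L(7) = (3147/3724)*44 - 3/7 = 34617/931 - 3*⅐ = 34617/931 - 3/7 = 34218/931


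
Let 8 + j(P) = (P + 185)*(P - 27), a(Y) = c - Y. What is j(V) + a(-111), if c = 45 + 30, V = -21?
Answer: -7694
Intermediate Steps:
c = 75
a(Y) = 75 - Y
j(P) = -8 + (-27 + P)*(185 + P) (j(P) = -8 + (P + 185)*(P - 27) = -8 + (185 + P)*(-27 + P) = -8 + (-27 + P)*(185 + P))
j(V) + a(-111) = (-5003 + (-21)² + 158*(-21)) + (75 - 1*(-111)) = (-5003 + 441 - 3318) + (75 + 111) = -7880 + 186 = -7694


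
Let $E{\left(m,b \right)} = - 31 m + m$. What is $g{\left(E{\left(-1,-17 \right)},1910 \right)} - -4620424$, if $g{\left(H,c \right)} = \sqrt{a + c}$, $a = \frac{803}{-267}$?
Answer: $4620424 + \frac{\sqrt{135947589}}{267} \approx 4.6205 \cdot 10^{6}$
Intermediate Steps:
$a = - \frac{803}{267}$ ($a = 803 \left(- \frac{1}{267}\right) = - \frac{803}{267} \approx -3.0075$)
$E{\left(m,b \right)} = - 30 m$
$g{\left(H,c \right)} = \sqrt{- \frac{803}{267} + c}$
$g{\left(E{\left(-1,-17 \right)},1910 \right)} - -4620424 = \frac{\sqrt{-214401 + 71289 \cdot 1910}}{267} - -4620424 = \frac{\sqrt{-214401 + 136161990}}{267} + 4620424 = \frac{\sqrt{135947589}}{267} + 4620424 = 4620424 + \frac{\sqrt{135947589}}{267}$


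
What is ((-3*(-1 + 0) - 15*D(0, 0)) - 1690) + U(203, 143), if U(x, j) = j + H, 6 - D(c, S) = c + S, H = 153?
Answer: -1481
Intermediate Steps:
D(c, S) = 6 - S - c (D(c, S) = 6 - (c + S) = 6 - (S + c) = 6 + (-S - c) = 6 - S - c)
U(x, j) = 153 + j (U(x, j) = j + 153 = 153 + j)
((-3*(-1 + 0) - 15*D(0, 0)) - 1690) + U(203, 143) = ((-3*(-1 + 0) - 15*(6 - 1*0 - 1*0)) - 1690) + (153 + 143) = ((-3*(-1) - 15*(6 + 0 + 0)) - 1690) + 296 = ((3 - 15*6) - 1690) + 296 = ((3 - 90) - 1690) + 296 = (-87 - 1690) + 296 = -1777 + 296 = -1481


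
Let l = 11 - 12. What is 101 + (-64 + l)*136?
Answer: -8739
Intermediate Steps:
l = -1
101 + (-64 + l)*136 = 101 + (-64 - 1)*136 = 101 - 65*136 = 101 - 8840 = -8739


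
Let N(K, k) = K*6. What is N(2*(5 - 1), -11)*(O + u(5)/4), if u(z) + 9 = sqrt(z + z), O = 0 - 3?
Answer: -252 + 12*sqrt(10) ≈ -214.05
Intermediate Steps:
O = -3
u(z) = -9 + sqrt(2)*sqrt(z) (u(z) = -9 + sqrt(z + z) = -9 + sqrt(2*z) = -9 + sqrt(2)*sqrt(z))
N(K, k) = 6*K
N(2*(5 - 1), -11)*(O + u(5)/4) = (6*(2*(5 - 1)))*(-3 + (-9 + sqrt(2)*sqrt(5))/4) = (6*(2*4))*(-3 + (-9 + sqrt(10))*(1/4)) = (6*8)*(-3 + (-9/4 + sqrt(10)/4)) = 48*(-21/4 + sqrt(10)/4) = -252 + 12*sqrt(10)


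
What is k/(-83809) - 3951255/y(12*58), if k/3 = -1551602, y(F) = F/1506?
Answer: -83118293346549/9721844 ≈ -8.5496e+6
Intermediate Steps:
y(F) = F/1506 (y(F) = F*(1/1506) = F/1506)
k = -4654806 (k = 3*(-1551602) = -4654806)
k/(-83809) - 3951255/y(12*58) = -4654806/(-83809) - 3951255/((12*58)/1506) = -4654806*(-1/83809) - 3951255/((1/1506)*696) = 4654806/83809 - 3951255/116/251 = 4654806/83809 - 3951255*251/116 = 4654806/83809 - 991765005/116 = -83118293346549/9721844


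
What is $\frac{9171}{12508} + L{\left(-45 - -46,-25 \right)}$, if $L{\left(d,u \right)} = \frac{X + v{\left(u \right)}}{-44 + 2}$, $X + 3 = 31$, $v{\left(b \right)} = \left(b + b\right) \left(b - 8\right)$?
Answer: $- \frac{10301621}{262668} \approx -39.219$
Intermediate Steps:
$v{\left(b \right)} = 2 b \left(-8 + b\right)$
$X = 28$ ($X = -3 + 31 = 28$)
$L{\left(d,u \right)} = - \frac{2}{3} - \frac{u \left(-8 + u\right)}{21}$ ($L{\left(d,u \right)} = \frac{28 + 2 u \left(-8 + u\right)}{-44 + 2} = \frac{28 + 2 u \left(-8 + u\right)}{-42} = \left(28 + 2 u \left(-8 + u\right)\right) \left(- \frac{1}{42}\right) = - \frac{2}{3} - \frac{u \left(-8 + u\right)}{21}$)
$\frac{9171}{12508} + L{\left(-45 - -46,-25 \right)} = \frac{9171}{12508} - \left(\frac{2}{3} - \frac{25 \left(-8 - 25\right)}{21}\right) = 9171 \cdot \frac{1}{12508} - \left(\frac{2}{3} - - \frac{275}{7}\right) = \frac{9171}{12508} - \frac{839}{21} = - \frac{10301621}{262668}$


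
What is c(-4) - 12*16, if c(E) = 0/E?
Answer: -192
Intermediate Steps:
c(E) = 0
c(-4) - 12*16 = 0 - 12*16 = 0 - 192 = -192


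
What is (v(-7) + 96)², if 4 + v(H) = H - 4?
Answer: 6561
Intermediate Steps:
v(H) = -8 + H (v(H) = -4 + (H - 4) = -4 + (-4 + H) = -8 + H)
(v(-7) + 96)² = ((-8 - 7) + 96)² = (-15 + 96)² = 81² = 6561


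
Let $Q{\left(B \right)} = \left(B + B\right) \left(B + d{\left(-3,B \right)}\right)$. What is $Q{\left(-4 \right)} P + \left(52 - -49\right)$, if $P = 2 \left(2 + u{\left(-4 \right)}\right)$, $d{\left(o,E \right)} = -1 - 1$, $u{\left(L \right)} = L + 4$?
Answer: $293$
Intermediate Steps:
$u{\left(L \right)} = 4 + L$
$d{\left(o,E \right)} = -2$
$Q{\left(B \right)} = 2 B \left(-2 + B\right)$ ($Q{\left(B \right)} = \left(B + B\right) \left(B - 2\right) = 2 B \left(-2 + B\right)$)
$P = 4$ ($P = 2 \left(2 + \left(4 - 4\right)\right) = 2 \left(2 + 0\right) = 2 \cdot 2 = 4$)
$Q{\left(-4 \right)} P + \left(52 - -49\right) = 2 \left(-4\right) \left(-2 - 4\right) 4 + \left(52 - -49\right) = 2 \left(-4\right) \left(-6\right) 4 + \left(52 + 49\right) = 48 \cdot 4 + 101 = 192 + 101 = 293$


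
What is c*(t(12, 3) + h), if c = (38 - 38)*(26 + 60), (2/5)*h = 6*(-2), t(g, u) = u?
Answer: 0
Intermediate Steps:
h = -30 (h = 5*(6*(-2))/2 = (5/2)*(-12) = -30)
c = 0 (c = 0*86 = 0)
c*(t(12, 3) + h) = 0*(3 - 30) = 0*(-27) = 0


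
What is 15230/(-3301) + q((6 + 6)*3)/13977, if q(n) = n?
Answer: -23638986/5126453 ≈ -4.6112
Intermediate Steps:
15230/(-3301) + q((6 + 6)*3)/13977 = 15230/(-3301) + ((6 + 6)*3)/13977 = 15230*(-1/3301) + (12*3)*(1/13977) = -15230/3301 + 36*(1/13977) = -15230/3301 + 4/1553 = -23638986/5126453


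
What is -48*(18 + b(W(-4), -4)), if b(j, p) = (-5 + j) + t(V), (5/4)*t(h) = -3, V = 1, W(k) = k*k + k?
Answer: -5424/5 ≈ -1084.8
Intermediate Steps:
W(k) = k + k**2 (W(k) = k**2 + k = k + k**2)
t(h) = -12/5 (t(h) = (4/5)*(-3) = -12/5)
b(j, p) = -37/5 + j (b(j, p) = (-5 + j) - 12/5 = -37/5 + j)
-48*(18 + b(W(-4), -4)) = -48*(18 + (-37/5 - 4*(1 - 4))) = -48*(18 + (-37/5 - 4*(-3))) = -48*(18 + (-37/5 + 12)) = -48*(18 + 23/5) = -48*113/5 = -5424/5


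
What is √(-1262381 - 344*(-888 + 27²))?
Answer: I*√1207685 ≈ 1098.9*I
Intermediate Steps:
√(-1262381 - 344*(-888 + 27²)) = √(-1262381 - 344*(-888 + 729)) = √(-1262381 - 344*(-159)) = √(-1262381 + 54696) = √(-1207685) = I*√1207685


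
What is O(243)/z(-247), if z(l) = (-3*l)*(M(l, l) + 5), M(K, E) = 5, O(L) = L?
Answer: 81/2470 ≈ 0.032794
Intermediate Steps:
z(l) = -30*l (z(l) = (-3*l)*(5 + 5) = -3*l*10 = -30*l)
O(243)/z(-247) = 243/((-30*(-247))) = 243/7410 = 243*(1/7410) = 81/2470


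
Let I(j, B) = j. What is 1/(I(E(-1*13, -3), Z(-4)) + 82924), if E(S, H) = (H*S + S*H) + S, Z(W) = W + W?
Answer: 1/82989 ≈ 1.2050e-5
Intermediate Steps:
Z(W) = 2*W
E(S, H) = S + 2*H*S (E(S, H) = (H*S + H*S) + S = 2*H*S + S = S + 2*H*S)
1/(I(E(-1*13, -3), Z(-4)) + 82924) = 1/((-1*13)*(1 + 2*(-3)) + 82924) = 1/(-13*(1 - 6) + 82924) = 1/(-13*(-5) + 82924) = 1/(65 + 82924) = 1/82989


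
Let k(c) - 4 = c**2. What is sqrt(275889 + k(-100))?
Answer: sqrt(285893) ≈ 534.69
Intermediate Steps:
k(c) = 4 + c**2
sqrt(275889 + k(-100)) = sqrt(275889 + (4 + (-100)**2)) = sqrt(275889 + (4 + 10000)) = sqrt(275889 + 10004) = sqrt(285893)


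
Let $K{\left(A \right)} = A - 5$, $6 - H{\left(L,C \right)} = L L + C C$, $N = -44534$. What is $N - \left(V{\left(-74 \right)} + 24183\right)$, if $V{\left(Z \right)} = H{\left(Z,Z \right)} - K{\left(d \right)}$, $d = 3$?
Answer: $-57773$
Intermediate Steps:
$H{\left(L,C \right)} = 6 - C^{2} - L^{2}$ ($H{\left(L,C \right)} = 6 - \left(L L + C C\right) = 6 - \left(L^{2} + C^{2}\right) = 6 - \left(C^{2} + L^{2}\right) = 6 - C^{2} - L^{2}$)
$K{\left(A \right)} = -5 + A$ ($K{\left(A \right)} = A - 5 = -5 + A$)
$V{\left(Z \right)} = 8 - 2 Z^{2}$ ($V{\left(Z \right)} = \left(6 - Z^{2} - Z^{2}\right) - \left(-5 + 3\right) = \left(6 - 2 Z^{2}\right) - -2 = \left(6 - 2 Z^{2}\right) + 2 = 8 - 2 Z^{2}$)
$N - \left(V{\left(-74 \right)} + 24183\right) = -44534 - \left(\left(8 - 2 \left(-74\right)^{2}\right) + 24183\right) = -44534 - \left(\left(8 - 10952\right) + 24183\right) = -44534 - \left(-10944 + 24183\right) = -44534 - 13239 = -57773$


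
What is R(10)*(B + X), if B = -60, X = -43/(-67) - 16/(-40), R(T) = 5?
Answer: -19751/67 ≈ -294.79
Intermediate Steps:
X = 349/335 (X = -43*(-1/67) - 16*(-1/40) = 43/67 + ⅖ = 349/335 ≈ 1.0418)
R(10)*(B + X) = 5*(-60 + 349/335) = 5*(-19751/335) = -19751/67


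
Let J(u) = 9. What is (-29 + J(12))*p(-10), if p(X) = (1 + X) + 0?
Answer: 180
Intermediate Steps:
p(X) = 1 + X
(-29 + J(12))*p(-10) = (-29 + 9)*(1 - 10) = -20*(-9) = 180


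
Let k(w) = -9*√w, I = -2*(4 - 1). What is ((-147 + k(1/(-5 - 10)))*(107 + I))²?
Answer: 1101891618/5 + 8997282*I*√15/5 ≈ 2.2038e+8 + 6.9693e+6*I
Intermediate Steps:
I = -6 (I = -2*3 = -6)
((-147 + k(1/(-5 - 10)))*(107 + I))² = ((-147 - 9*I*√15/15)*(107 - 6))² = ((-147 - 9*I*√15/15)*101)² = ((-147 - 3*I*√15/5)*101)² = (-14847 - 303*I*√15/5)²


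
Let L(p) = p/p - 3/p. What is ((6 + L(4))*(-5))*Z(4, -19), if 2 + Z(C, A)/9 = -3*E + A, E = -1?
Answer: 10125/2 ≈ 5062.5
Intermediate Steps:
Z(C, A) = 9 + 9*A (Z(C, A) = -18 + 9*(-3*(-1) + A) = -18 + 9*(3 + A) = -18 + (27 + 9*A) = 9 + 9*A)
L(p) = 1 - 3/p
((6 + L(4))*(-5))*Z(4, -19) = ((6 + (-3 + 4)/4)*(-5))*(9 + 9*(-19)) = ((6 + (¼)*1)*(-5))*(9 - 171) = ((6 + ¼)*(-5))*(-162) = ((25/4)*(-5))*(-162) = -125/4*(-162) = 10125/2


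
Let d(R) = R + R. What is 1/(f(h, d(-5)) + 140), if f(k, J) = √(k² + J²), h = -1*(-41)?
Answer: 140/17819 - √1781/17819 ≈ 0.0054884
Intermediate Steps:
d(R) = 2*R
h = 41
f(k, J) = √(J² + k²)
1/(f(h, d(-5)) + 140) = 1/(√((2*(-5))² + 41²) + 140) = 1/(√((-10)² + 1681) + 140) = 1/(√(100 + 1681) + 140) = 1/(√1781 + 140) = 1/(140 + √1781)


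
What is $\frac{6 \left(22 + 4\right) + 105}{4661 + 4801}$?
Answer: $\frac{87}{3154} \approx 0.027584$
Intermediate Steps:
$\frac{6 \left(22 + 4\right) + 105}{4661 + 4801} = \frac{6 \cdot 26 + 105}{9462} = \left(156 + 105\right) \frac{1}{9462} = 261 \cdot \frac{1}{9462} = \frac{87}{3154}$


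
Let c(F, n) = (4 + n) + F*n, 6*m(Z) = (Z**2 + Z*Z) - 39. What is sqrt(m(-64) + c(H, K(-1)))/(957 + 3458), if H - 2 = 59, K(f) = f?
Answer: sqrt(46830)/26490 ≈ 0.0081692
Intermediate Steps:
m(Z) = -13/2 + Z**2/3 (m(Z) = ((Z**2 + Z*Z) - 39)/6 = ((Z**2 + Z**2) - 39)/6 = (2*Z**2 - 39)/6 = (-39 + 2*Z**2)/6 = -13/2 + Z**2/3)
H = 61 (H = 2 + 59 = 61)
c(F, n) = 4 + n + F*n
sqrt(m(-64) + c(H, K(-1)))/(957 + 3458) = sqrt((-13/2 + (1/3)*(-64)**2) + (4 - 1 + 61*(-1)))/(957 + 3458) = sqrt((-13/2 + (1/3)*4096) + (4 - 1 - 61))/4415 = sqrt((-13/2 + 4096/3) - 58)*(1/4415) = sqrt(8153/6 - 58)*(1/4415) = sqrt(7805/6)*(1/4415) = (sqrt(46830)/6)*(1/4415) = sqrt(46830)/26490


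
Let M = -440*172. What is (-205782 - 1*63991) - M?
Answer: -194093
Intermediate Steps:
M = -75680
(-205782 - 1*63991) - M = (-205782 - 1*63991) - 1*(-75680) = (-205782 - 63991) + 75680 = -269773 + 75680 = -194093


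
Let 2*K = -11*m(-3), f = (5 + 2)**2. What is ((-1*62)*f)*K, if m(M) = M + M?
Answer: -100254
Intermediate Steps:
m(M) = 2*M
f = 49 (f = 7**2 = 49)
K = 33 (K = (-22*(-3))/2 = (-11*(-6))/2 = (1/2)*66 = 33)
((-1*62)*f)*K = (-1*62*49)*33 = -62*49*33 = -3038*33 = -100254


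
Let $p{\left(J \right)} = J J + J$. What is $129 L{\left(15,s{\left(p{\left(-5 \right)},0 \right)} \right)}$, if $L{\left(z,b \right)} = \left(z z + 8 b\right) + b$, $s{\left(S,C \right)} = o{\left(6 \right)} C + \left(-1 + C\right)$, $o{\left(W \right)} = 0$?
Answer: $27864$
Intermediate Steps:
$p{\left(J \right)} = J + J^{2}$ ($p{\left(J \right)} = J^{2} + J = J + J^{2}$)
$s{\left(S,C \right)} = -1 + C$ ($s{\left(S,C \right)} = 0 C + \left(-1 + C\right) = 0 + \left(-1 + C\right) = -1 + C$)
$L{\left(z,b \right)} = z^{2} + 9 b$ ($L{\left(z,b \right)} = \left(z^{2} + 8 b\right) + b = z^{2} + 9 b$)
$129 L{\left(15,s{\left(p{\left(-5 \right)},0 \right)} \right)} = 129 \left(15^{2} + 9 \left(-1 + 0\right)\right) = 129 \left(225 + 9 \left(-1\right)\right) = 129 \left(225 - 9\right) = 129 \cdot 216 = 27864$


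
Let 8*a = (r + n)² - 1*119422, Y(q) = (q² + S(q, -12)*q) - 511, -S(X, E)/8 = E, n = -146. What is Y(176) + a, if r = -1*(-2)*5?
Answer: 138981/4 ≈ 34745.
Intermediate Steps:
S(X, E) = -8*E
r = 10 (r = 2*5 = 10)
Y(q) = -511 + q² + 96*q (Y(q) = (q² + (-8*(-12))*q) - 511 = (q² + 96*q) - 511 = -511 + q² + 96*q)
a = -50463/4 (a = ((10 - 146)² - 1*119422)/8 = ((-136)² - 119422)/8 = (18496 - 119422)/8 = (⅛)*(-100926) = -50463/4 ≈ -12616.)
Y(176) + a = (-511 + 176² + 96*176) - 50463/4 = (-511 + 30976 + 16896) - 50463/4 = 47361 - 50463/4 = 138981/4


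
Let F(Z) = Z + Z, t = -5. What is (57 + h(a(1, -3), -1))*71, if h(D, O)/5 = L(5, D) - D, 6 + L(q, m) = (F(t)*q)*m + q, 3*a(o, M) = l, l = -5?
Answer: 33867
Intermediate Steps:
a(o, M) = -5/3 (a(o, M) = (⅓)*(-5) = -5/3)
F(Z) = 2*Z
L(q, m) = -6 + q - 10*m*q (L(q, m) = -6 + (((2*(-5))*q)*m + q) = -6 + ((-10*q)*m + q) = -6 + (-10*m*q + q) = -6 + (q - 10*m*q) = -6 + q - 10*m*q)
h(D, O) = -5 - 255*D (h(D, O) = 5*((-6 + 5 - 10*D*5) - D) = 5*((-6 + 5 - 50*D) - D) = 5*((-1 - 50*D) - D) = 5*(-1 - 51*D) = -5 - 255*D)
(57 + h(a(1, -3), -1))*71 = (57 + (-5 - 255*(-5/3)))*71 = (57 + (-5 + 425))*71 = (57 + 420)*71 = 477*71 = 33867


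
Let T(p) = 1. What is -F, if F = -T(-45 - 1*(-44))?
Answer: 1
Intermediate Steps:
F = -1 (F = -1*1 = -1)
-F = -1*(-1) = 1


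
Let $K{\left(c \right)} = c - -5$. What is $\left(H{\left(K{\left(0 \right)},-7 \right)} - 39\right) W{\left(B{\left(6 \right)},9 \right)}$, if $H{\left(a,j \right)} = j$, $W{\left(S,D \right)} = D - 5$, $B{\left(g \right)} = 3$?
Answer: $-184$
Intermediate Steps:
$K{\left(c \right)} = 5 + c$ ($K{\left(c \right)} = c + 5 = 5 + c$)
$W{\left(S,D \right)} = -5 + D$
$\left(H{\left(K{\left(0 \right)},-7 \right)} - 39\right) W{\left(B{\left(6 \right)},9 \right)} = \left(-7 - 39\right) \left(-5 + 9\right) = \left(-46\right) 4 = -184$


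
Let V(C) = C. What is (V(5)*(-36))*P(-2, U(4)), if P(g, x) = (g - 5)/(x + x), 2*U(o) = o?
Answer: 315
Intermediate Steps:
U(o) = o/2
P(g, x) = (-5 + g)/(2*x) (P(g, x) = (-5 + g)/((2*x)) = (-5 + g)*(1/(2*x)) = (-5 + g)/(2*x))
(V(5)*(-36))*P(-2, U(4)) = (5*(-36))*((-5 - 2)/(2*(((½)*4)))) = -90*(-7)/2 = -180*(-7/4) = 315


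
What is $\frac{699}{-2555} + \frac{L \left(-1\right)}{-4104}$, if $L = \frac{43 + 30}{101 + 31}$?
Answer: $- \frac{378481357}{1384115040} \approx -0.27345$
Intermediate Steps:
$L = \frac{73}{132} \approx 0.55303$
$\frac{699}{-2555} + \frac{L \left(-1\right)}{-4104} = \frac{699}{-2555} + \frac{\frac{73}{132} \left(-1\right)}{-4104} = 699 \left(- \frac{1}{2555}\right) - - \frac{73}{541728} = - \frac{699}{2555} + \frac{73}{541728} = - \frac{378481357}{1384115040}$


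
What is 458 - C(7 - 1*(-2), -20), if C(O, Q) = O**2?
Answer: 377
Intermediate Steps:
458 - C(7 - 1*(-2), -20) = 458 - (7 - 1*(-2))**2 = 458 - (7 + 2)**2 = 458 - 1*9**2 = 458 - 1*81 = 458 - 81 = 377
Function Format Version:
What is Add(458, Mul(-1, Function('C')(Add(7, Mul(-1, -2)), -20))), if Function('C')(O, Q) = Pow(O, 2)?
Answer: 377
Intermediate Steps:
Add(458, Mul(-1, Function('C')(Add(7, Mul(-1, -2)), -20))) = Add(458, Mul(-1, Pow(Add(7, Mul(-1, -2)), 2))) = Add(458, Mul(-1, Pow(Add(7, 2), 2))) = Add(458, Mul(-1, Pow(9, 2))) = Add(458, Mul(-1, 81)) = Add(458, -81) = 377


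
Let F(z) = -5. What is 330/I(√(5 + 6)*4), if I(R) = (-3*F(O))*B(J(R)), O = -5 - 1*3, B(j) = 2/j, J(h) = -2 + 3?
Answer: 11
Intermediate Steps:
J(h) = 1
O = -8 (O = -5 - 3 = -8)
I(R) = 30 (I(R) = (-3*(-5))*(2/1) = 15*(2*1) = 15*2 = 30)
330/I(√(5 + 6)*4) = 330/30 = 330*(1/30) = 11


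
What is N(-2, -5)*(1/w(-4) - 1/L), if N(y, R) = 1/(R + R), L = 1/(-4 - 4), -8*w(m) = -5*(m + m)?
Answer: -39/50 ≈ -0.78000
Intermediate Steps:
w(m) = 5*m/4 (w(m) = -(-5)*(m + m)/8 = -(-5)*2*m/8 = -(-5)*m/4 = 5*m/4)
L = -1/8 (L = 1/(-8) = -1/8 ≈ -0.12500)
N(y, R) = 1/(2*R)
N(-2, -5)*(1/w(-4) - 1/L) = ((1/2)/(-5))*(1/((5/4)*(-4)) - 1/(-1/8)) = ((1/2)*(-1/5))*(1/(-5) - 1*(-8)) = -(1*(-1/5) + 8)/10 = -(-1/5 + 8)/10 = -1/10*39/5 = -39/50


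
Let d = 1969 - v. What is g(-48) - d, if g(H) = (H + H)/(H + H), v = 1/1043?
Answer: -2052623/1043 ≈ -1968.0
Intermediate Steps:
v = 1/1043 ≈ 0.00095877
d = 2053666/1043 (d = 1969 - 1*1/1043 = 1969 - 1/1043 = 2053666/1043 ≈ 1969.0)
g(H) = 1 (g(H) = (2*H)/((2*H)) = (2*H)*(1/(2*H)) = 1)
g(-48) - d = 1 - 1*2053666/1043 = 1 - 2053666/1043 = -2052623/1043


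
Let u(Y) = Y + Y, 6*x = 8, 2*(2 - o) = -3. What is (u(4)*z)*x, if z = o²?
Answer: 392/3 ≈ 130.67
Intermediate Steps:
o = 7/2 (o = 2 - ½*(-3) = 2 + 3/2 = 7/2 ≈ 3.5000)
x = 4/3 (x = (⅙)*8 = 4/3 ≈ 1.3333)
u(Y) = 2*Y
z = 49/4 (z = (7/2)² = 49/4 ≈ 12.250)
(u(4)*z)*x = ((2*4)*(49/4))*(4/3) = (8*(49/4))*(4/3) = 98*(4/3) = 392/3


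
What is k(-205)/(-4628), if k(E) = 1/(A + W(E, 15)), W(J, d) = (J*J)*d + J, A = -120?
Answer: -1/2915871400 ≈ -3.4295e-10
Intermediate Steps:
W(J, d) = J + d*J² (W(J, d) = J²*d + J = d*J² + J = J + d*J²)
k(E) = 1/(-120 + E*(1 + 15*E)) (k(E) = 1/(-120 + E*(1 + E*15)) = 1/(-120 + E*(1 + 15*E)))
k(-205)/(-4628) = 1/(-120 - 205*(1 + 15*(-205))*(-4628)) = -1/4628/(-120 - 205*(1 - 3075)) = -1/4628/(-120 - 205*(-3074)) = -1/4628/(-120 + 630170) = -1/4628/630050 = (1/630050)*(-1/4628) = -1/2915871400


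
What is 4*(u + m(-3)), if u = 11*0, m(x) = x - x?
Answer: 0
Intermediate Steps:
m(x) = 0
u = 0
4*(u + m(-3)) = 4*(0 + 0) = 4*0 = 0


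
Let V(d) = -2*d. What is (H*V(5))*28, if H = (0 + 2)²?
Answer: -1120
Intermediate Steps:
H = 4 (H = 2² = 4)
(H*V(5))*28 = (4*(-2*5))*28 = (4*(-10))*28 = -40*28 = -1120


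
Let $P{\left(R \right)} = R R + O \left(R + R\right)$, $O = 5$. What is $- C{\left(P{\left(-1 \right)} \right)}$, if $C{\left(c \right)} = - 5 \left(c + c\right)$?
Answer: $-90$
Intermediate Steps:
$P{\left(R \right)} = R^{2} + 10 R$ ($P{\left(R \right)} = R R + 5 \left(R + R\right) = R^{2} + 5 \cdot 2 R = R^{2} + 10 R$)
$C{\left(c \right)} = - 10 c$ ($C{\left(c \right)} = - 5 \cdot 2 c = - 10 c$)
$- C{\left(P{\left(-1 \right)} \right)} = - \left(-10\right) \left(- (10 - 1)\right) = - \left(-10\right) \left(\left(-1\right) 9\right) = - \left(-10\right) \left(-9\right) = \left(-1\right) 90 = -90$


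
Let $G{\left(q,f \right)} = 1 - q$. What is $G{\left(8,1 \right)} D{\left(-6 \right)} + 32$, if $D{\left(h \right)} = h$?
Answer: $74$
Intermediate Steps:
$G{\left(8,1 \right)} D{\left(-6 \right)} + 32 = \left(1 - 8\right) \left(-6\right) + 32 = \left(-7\right) \left(-6\right) + 32 = 42 + 32 = 74$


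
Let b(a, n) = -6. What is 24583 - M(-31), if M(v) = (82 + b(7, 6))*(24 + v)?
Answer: 25115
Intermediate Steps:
M(v) = 1824 + 76*v (M(v) = (82 - 6)*(24 + v) = 76*(24 + v) = 1824 + 76*v)
24583 - M(-31) = 24583 - (1824 + 76*(-31)) = 24583 - (1824 - 2356) = 24583 - 1*(-532) = 24583 + 532 = 25115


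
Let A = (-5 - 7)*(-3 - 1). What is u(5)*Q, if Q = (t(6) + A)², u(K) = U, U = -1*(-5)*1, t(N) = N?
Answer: 14580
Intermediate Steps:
A = 48 (A = -12*(-4) = 48)
U = 5 (U = 5*1 = 5)
u(K) = 5
Q = 2916 (Q = (6 + 48)² = 54² = 2916)
u(5)*Q = 5*2916 = 14580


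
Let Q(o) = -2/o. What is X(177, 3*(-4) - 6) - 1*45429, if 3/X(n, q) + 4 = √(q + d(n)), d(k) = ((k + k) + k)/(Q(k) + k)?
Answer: -44117886123/971131 - 9*I*√1635613997/971131 ≈ -45429.0 - 0.3748*I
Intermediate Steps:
d(k) = 3*k/(k - 2/k) (d(k) = ((k + k) + k)/(-2/k + k) = (2*k + k)/(k - 2/k) = (3*k)/(k - 2/k) = 3*k/(k - 2/k))
X(n, q) = 3/(-4 + √(q + 3*n²/(-2 + n²)))
X(177, 3*(-4) - 6) - 1*45429 = 3/(-4 + √((3*177² + (3*(-4) - 6)*(-2 + 177²))/(-2 + 177²))) - 1*45429 = 3/(-4 + √((3*31329 + (-12 - 6)*(-2 + 31329))/(-2 + 31329))) - 45429 = 3/(-4 + √((93987 - 18*31327)/31327)) - 45429 = 3/(-4 + √((93987 - 563886)/31327)) - 45429 = 3/(-4 + √((1/31327)*(-469899))) - 45429 = 3/(-4 + √(-469899/31327)) - 45429 = 3/(-4 + 3*I*√1635613997/31327) - 45429 = -45429 + 3/(-4 + 3*I*√1635613997/31327)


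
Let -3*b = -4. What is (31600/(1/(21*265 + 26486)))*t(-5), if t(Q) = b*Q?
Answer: -20256232000/3 ≈ -6.7521e+9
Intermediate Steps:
b = 4/3 (b = -⅓*(-4) = 4/3 ≈ 1.3333)
t(Q) = 4*Q/3
(31600/(1/(21*265 + 26486)))*t(-5) = (31600/(1/(21*265 + 26486)))*((4/3)*(-5)) = (31600/(1/(5565 + 26486)))*(-20/3) = (31600/(1/32051))*(-20/3) = (31600*32051)*(-20/3) = 1012811600*(-20/3) = -20256232000/3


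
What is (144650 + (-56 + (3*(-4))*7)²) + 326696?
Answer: 490946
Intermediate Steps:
(144650 + (-56 + (3*(-4))*7)²) + 326696 = (144650 + (-56 - 12*7)²) + 326696 = (144650 + (-56 - 84)²) + 326696 = (144650 + (-140)²) + 326696 = (144650 + 19600) + 326696 = 164250 + 326696 = 490946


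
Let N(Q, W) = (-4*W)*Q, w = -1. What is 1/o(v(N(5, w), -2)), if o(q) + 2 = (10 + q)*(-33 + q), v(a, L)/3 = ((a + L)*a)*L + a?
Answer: 1/4457968 ≈ 2.2432e-7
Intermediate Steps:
N(Q, W) = -4*Q*W
v(a, L) = 3*a + 3*L*a*(L + a) (v(a, L) = 3*(((a + L)*a)*L + a) = 3*(((L + a)*a)*L + a) = 3*((a*(L + a))*L + a) = 3*(L*a*(L + a) + a) = 3*(a + L*a*(L + a)) = 3*a + 3*L*a*(L + a))
o(q) = -2 + (-33 + q)*(10 + q) (o(q) = -2 + (10 + q)*(-33 + q) = -2 + (-33 + q)*(10 + q))
1/o(v(N(5, w), -2)) = 1/(-332 + (3*(-4*5*(-1))*(1 + (-2)² - (-8)*5*(-1)))² - 69*(-4*5*(-1))*(1 + (-2)² - (-8)*5*(-1))) = 1/(-332 + (3*20*(1 + 4 - 2*20))² - 69*20*(1 + 4 - 2*20)) = 1/(-332 + (3*20*(1 + 4 - 40))² - 69*20*(1 + 4 - 40)) = 1/(-332 + (3*20*(-35))² - 69*20*(-35)) = 1/(-332 + (-2100)² - 23*(-2100)) = 1/(-332 + 4410000 + 48300) = 1/4457968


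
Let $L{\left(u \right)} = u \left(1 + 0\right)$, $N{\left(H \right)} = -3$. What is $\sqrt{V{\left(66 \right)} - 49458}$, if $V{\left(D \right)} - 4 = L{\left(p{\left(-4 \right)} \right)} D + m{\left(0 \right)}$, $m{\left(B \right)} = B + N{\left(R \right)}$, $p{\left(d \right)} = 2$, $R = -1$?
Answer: $5 i \sqrt{1973} \approx 222.09 i$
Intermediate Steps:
$m{\left(B \right)} = -3 + B$ ($m{\left(B \right)} = B - 3 = -3 + B$)
$L{\left(u \right)} = u$ ($L{\left(u \right)} = u 1 = u$)
$V{\left(D \right)} = 1 + 2 D$ ($V{\left(D \right)} = 4 + \left(2 D + \left(-3 + 0\right)\right) = 4 + \left(2 D - 3\right) = 4 + \left(-3 + 2 D\right) = 1 + 2 D$)
$\sqrt{V{\left(66 \right)} - 49458} = \sqrt{\left(1 + 2 \cdot 66\right) - 49458} = \sqrt{\left(1 + 132\right) - 49458} = \sqrt{133 - 49458} = \sqrt{-49325} = 5 i \sqrt{1973}$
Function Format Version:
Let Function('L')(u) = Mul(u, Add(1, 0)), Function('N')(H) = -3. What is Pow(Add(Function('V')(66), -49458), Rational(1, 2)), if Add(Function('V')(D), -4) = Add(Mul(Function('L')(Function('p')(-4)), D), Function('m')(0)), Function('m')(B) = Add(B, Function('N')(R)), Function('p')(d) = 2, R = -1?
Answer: Mul(5, I, Pow(1973, Rational(1, 2))) ≈ Mul(222.09, I)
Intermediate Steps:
Function('m')(B) = Add(-3, B) (Function('m')(B) = Add(B, -3) = Add(-3, B))
Function('L')(u) = u (Function('L')(u) = Mul(u, 1) = u)
Function('V')(D) = Add(1, Mul(2, D)) (Function('V')(D) = Add(4, Add(Mul(2, D), Add(-3, 0))) = Add(4, Add(Mul(2, D), -3)) = Add(4, Add(-3, Mul(2, D))) = Add(1, Mul(2, D)))
Pow(Add(Function('V')(66), -49458), Rational(1, 2)) = Pow(Add(Add(1, Mul(2, 66)), -49458), Rational(1, 2)) = Pow(Add(Add(1, 132), -49458), Rational(1, 2)) = Pow(Add(133, -49458), Rational(1, 2)) = Pow(-49325, Rational(1, 2)) = Mul(5, I, Pow(1973, Rational(1, 2)))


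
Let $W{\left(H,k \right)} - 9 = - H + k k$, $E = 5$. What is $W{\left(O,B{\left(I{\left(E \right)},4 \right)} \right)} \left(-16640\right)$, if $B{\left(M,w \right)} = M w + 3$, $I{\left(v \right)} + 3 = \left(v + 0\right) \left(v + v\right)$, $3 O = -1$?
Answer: $- \frac{1821597440}{3} \approx -6.072 \cdot 10^{8}$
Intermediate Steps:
$O = - \frac{1}{3}$ ($O = \frac{1}{3} \left(-1\right) = - \frac{1}{3} \approx -0.33333$)
$I{\left(v \right)} = -3 + 2 v^{2}$ ($I{\left(v \right)} = -3 + \left(v + 0\right) \left(v + v\right) = -3 + v 2 v = -3 + 2 v^{2}$)
$B{\left(M,w \right)} = 3 + M w$
$W{\left(H,k \right)} = 9 + k^{2} - H$ ($W{\left(H,k \right)} = 9 - \left(H - k k\right) = 9 - \left(H - k^{2}\right) = 9 + k^{2} - H$)
$W{\left(O,B{\left(I{\left(E \right)},4 \right)} \right)} \left(-16640\right) = \left(9 + \left(3 + \left(-3 + 2 \cdot 5^{2}\right) 4\right)^{2} - - \frac{1}{3}\right) \left(-16640\right) = \left(9 + \left(3 + \left(-3 + 2 \cdot 25\right) 4\right)^{2} + \frac{1}{3}\right) \left(-16640\right) = \left(9 + \left(3 + \left(-3 + 50\right) 4\right)^{2} + \frac{1}{3}\right) \left(-16640\right) = \left(9 + \left(3 + 47 \cdot 4\right)^{2} + \frac{1}{3}\right) \left(-16640\right) = \left(9 + \left(3 + 188\right)^{2} + \frac{1}{3}\right) \left(-16640\right) = \left(9 + 191^{2} + \frac{1}{3}\right) \left(-16640\right) = \left(9 + 36481 + \frac{1}{3}\right) \left(-16640\right) = \frac{109471}{3} \left(-16640\right) = - \frac{1821597440}{3}$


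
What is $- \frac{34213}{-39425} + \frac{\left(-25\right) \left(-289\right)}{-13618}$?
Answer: $\frac{181067009}{536889650} \approx 0.33725$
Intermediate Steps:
$- \frac{34213}{-39425} + \frac{\left(-25\right) \left(-289\right)}{-13618} = \left(-34213\right) \left(- \frac{1}{39425}\right) + 7225 \left(- \frac{1}{13618}\right) = \frac{34213}{39425} - \frac{7225}{13618} = \frac{181067009}{536889650}$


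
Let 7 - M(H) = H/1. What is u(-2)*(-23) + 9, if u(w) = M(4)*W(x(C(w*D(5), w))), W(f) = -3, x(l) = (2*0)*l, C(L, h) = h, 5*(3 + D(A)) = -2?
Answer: 216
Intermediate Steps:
M(H) = 7 - H (M(H) = 7 - H/1 = 7 - H)
D(A) = -17/5 (D(A) = -3 + (⅕)*(-2) = -3 - ⅖ = -17/5)
x(l) = 0 (x(l) = 0*l = 0)
u(w) = -9 (u(w) = (7 - 1*4)*(-3) = (7 - 4)*(-3) = 3*(-3) = -9)
u(-2)*(-23) + 9 = -9*(-23) + 9 = 207 + 9 = 216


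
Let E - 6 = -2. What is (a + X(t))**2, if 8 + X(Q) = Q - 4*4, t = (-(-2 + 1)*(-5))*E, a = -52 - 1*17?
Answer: 12769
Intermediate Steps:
E = 4 (E = 6 - 2 = 4)
a = -69 (a = -52 - 17 = -69)
t = -20 (t = (-(-2 + 1)*(-5))*4 = (-1*(-1)*(-5))*4 = (1*(-5))*4 = -5*4 = -20)
X(Q) = -24 + Q (X(Q) = -8 + (Q - 4*4) = -8 + (Q - 16) = -8 + (-16 + Q) = -24 + Q)
(a + X(t))**2 = (-69 + (-24 - 20))**2 = (-69 - 44)**2 = (-113)**2 = 12769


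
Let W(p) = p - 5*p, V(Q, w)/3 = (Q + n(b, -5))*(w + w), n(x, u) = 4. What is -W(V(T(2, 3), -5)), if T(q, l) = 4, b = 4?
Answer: -960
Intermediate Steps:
V(Q, w) = 6*w*(4 + Q) (V(Q, w) = 3*((Q + 4)*(w + w)) = 3*((4 + Q)*(2*w)) = 3*(2*w*(4 + Q)) = 6*w*(4 + Q))
W(p) = -4*p
-W(V(T(2, 3), -5)) = -(-4)*6*(-5)*(4 + 4) = -(-4)*6*(-5)*8 = -(-4)*(-240) = -1*960 = -960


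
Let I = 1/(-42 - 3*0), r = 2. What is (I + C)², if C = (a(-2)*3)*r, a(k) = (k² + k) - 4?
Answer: 255025/1764 ≈ 144.57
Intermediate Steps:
a(k) = -4 + k + k² (a(k) = (k + k²) - 4 = -4 + k + k²)
C = -12 (C = ((-4 - 2 + (-2)²)*3)*2 = ((-4 - 2 + 4)*3)*2 = -2*3*2 = -6*2 = -12)
I = -1/42 (I = 1/(-42 + 0) = 1/(-42) = -1/42 ≈ -0.023810)
(I + C)² = (-1/42 - 12)² = (-505/42)² = 255025/1764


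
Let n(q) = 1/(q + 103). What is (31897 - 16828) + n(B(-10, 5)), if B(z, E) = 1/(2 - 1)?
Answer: 1567177/104 ≈ 15069.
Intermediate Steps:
B(z, E) = 1 (B(z, E) = 1/1 = 1)
n(q) = 1/(103 + q)
(31897 - 16828) + n(B(-10, 5)) = (31897 - 16828) + 1/(103 + 1) = 15069 + 1/104 = 1567177/104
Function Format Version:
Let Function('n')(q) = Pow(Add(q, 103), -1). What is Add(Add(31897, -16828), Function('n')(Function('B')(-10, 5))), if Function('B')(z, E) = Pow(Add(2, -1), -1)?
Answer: Rational(1567177, 104) ≈ 15069.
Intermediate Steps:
Function('B')(z, E) = 1 (Function('B')(z, E) = Pow(1, -1) = 1)
Function('n')(q) = Pow(Add(103, q), -1)
Add(Add(31897, -16828), Function('n')(Function('B')(-10, 5))) = Add(Add(31897, -16828), Pow(Add(103, 1), -1)) = Add(15069, Pow(104, -1)) = Add(15069, Rational(1, 104)) = Rational(1567177, 104)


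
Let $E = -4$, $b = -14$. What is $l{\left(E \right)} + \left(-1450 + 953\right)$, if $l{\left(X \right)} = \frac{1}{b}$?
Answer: $- \frac{6959}{14} \approx -497.07$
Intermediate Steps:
$l{\left(X \right)} = - \frac{1}{14}$ ($l{\left(X \right)} = \frac{1}{-14} = - \frac{1}{14}$)
$l{\left(E \right)} + \left(-1450 + 953\right) = - \frac{1}{14} + \left(-1450 + 953\right) = - \frac{1}{14} - 497 = - \frac{6959}{14}$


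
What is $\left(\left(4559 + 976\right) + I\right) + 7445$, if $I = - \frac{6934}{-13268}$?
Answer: $\frac{86112787}{6634} \approx 12981.0$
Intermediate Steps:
$I = \frac{3467}{6634}$ ($I = \left(-6934\right) \left(- \frac{1}{13268}\right) = \frac{3467}{6634} \approx 0.52261$)
$\left(\left(4559 + 976\right) + I\right) + 7445 = \left(\left(4559 + 976\right) + \frac{3467}{6634}\right) + 7445 = \left(5535 + \frac{3467}{6634}\right) + 7445 = \frac{36722657}{6634} + 7445 = \frac{86112787}{6634}$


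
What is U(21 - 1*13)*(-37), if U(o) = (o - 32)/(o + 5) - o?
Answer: 4736/13 ≈ 364.31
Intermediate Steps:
U(o) = -o + (-32 + o)/(5 + o) (U(o) = (-32 + o)/(5 + o) - o = -o + (-32 + o)/(5 + o))
U(21 - 1*13)*(-37) = ((-32 - (21 - 1*13)² - 4*(21 - 1*13))/(5 + (21 - 1*13)))*(-37) = ((-32 - (21 - 13)² - 4*(21 - 13))/(5 + (21 - 13)))*(-37) = ((-32 - 1*8² - 4*8)/(5 + 8))*(-37) = ((-32 - 1*64 - 32)/13)*(-37) = ((-32 - 64 - 32)/13)*(-37) = ((1/13)*(-128))*(-37) = -128/13*(-37) = 4736/13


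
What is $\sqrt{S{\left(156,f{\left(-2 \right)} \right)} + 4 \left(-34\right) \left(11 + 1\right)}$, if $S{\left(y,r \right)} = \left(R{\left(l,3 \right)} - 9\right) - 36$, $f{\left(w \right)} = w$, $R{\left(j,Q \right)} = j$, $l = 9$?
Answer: $2 i \sqrt{417} \approx 40.841 i$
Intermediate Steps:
$S{\left(y,r \right)} = -36$ ($S{\left(y,r \right)} = \left(9 - 9\right) - 36 = 0 - 36 = -36$)
$\sqrt{S{\left(156,f{\left(-2 \right)} \right)} + 4 \left(-34\right) \left(11 + 1\right)} = \sqrt{-36 + 4 \left(-34\right) \left(11 + 1\right)} = \sqrt{-36 - 1632} = \sqrt{-1668} = 2 i \sqrt{417}$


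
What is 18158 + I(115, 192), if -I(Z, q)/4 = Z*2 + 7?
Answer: 17210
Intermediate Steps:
I(Z, q) = -28 - 8*Z (I(Z, q) = -4*(Z*2 + 7) = -4*(2*Z + 7) = -4*(7 + 2*Z) = -28 - 8*Z)
18158 + I(115, 192) = 18158 + (-28 - 8*115) = 18158 + (-28 - 920) = 18158 - 948 = 17210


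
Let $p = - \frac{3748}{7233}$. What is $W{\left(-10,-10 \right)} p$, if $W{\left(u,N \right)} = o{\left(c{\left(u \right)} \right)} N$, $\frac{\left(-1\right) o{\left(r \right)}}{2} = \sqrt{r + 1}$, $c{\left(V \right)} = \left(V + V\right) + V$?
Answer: $- \frac{74960 i \sqrt{29}}{7233} \approx - 55.81 i$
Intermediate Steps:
$p = - \frac{3748}{7233}$ ($p = \left(-3748\right) \frac{1}{7233} = - \frac{3748}{7233} \approx -0.51818$)
$c{\left(V \right)} = 3 V$ ($c{\left(V \right)} = 2 V + V = 3 V$)
$o{\left(r \right)} = - 2 \sqrt{1 + r}$ ($o{\left(r \right)} = - 2 \sqrt{r + 1} = - 2 \sqrt{1 + r}$)
$W{\left(u,N \right)} = - 2 N \sqrt{1 + 3 u}$ ($W{\left(u,N \right)} = - 2 \sqrt{1 + 3 u} N = - 2 N \sqrt{1 + 3 u}$)
$W{\left(-10,-10 \right)} p = \left(-2\right) \left(-10\right) \sqrt{1 + 3 \left(-10\right)} \left(- \frac{3748}{7233}\right) = \left(-2\right) \left(-10\right) \sqrt{1 - 30} \left(- \frac{3748}{7233}\right) = \left(-2\right) \left(-10\right) \sqrt{-29} \left(- \frac{3748}{7233}\right) = \left(-2\right) \left(-10\right) i \sqrt{29} \left(- \frac{3748}{7233}\right) = 20 i \sqrt{29} \left(- \frac{3748}{7233}\right) = - \frac{74960 i \sqrt{29}}{7233}$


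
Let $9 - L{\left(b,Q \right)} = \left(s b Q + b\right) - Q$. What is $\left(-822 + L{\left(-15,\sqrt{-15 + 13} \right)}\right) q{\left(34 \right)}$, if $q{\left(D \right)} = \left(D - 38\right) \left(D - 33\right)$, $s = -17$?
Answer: $3192 + 1016 i \sqrt{2} \approx 3192.0 + 1436.8 i$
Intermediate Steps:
$L{\left(b,Q \right)} = 9 + Q - b + 17 Q b$ ($L{\left(b,Q \right)} = 9 - \left(\left(- 17 b Q + b\right) - Q\right) = 9 - \left(\left(- 17 Q b + b\right) - Q\right) = 9 - \left(\left(b - 17 Q b\right) - Q\right) = 9 - \left(b - Q - 17 Q b\right) = 9 + \left(Q - b + 17 Q b\right) = 9 + Q - b + 17 Q b$)
$q{\left(D \right)} = \left(-38 + D\right) \left(-33 + D\right)$
$\left(-822 + L{\left(-15,\sqrt{-15 + 13} \right)}\right) q{\left(34 \right)} = \left(-822 + \left(9 + \sqrt{-15 + 13} - -15 + 17 \sqrt{-15 + 13} \left(-15\right)\right)\right) \left(1254 + 34^{2} - 2414\right) = \left(-822 + \left(9 + \sqrt{-2} + 15 + 17 \sqrt{-2} \left(-15\right)\right)\right) \left(1254 + 1156 - 2414\right) = \left(-822 + \left(9 + i \sqrt{2} + 15 + 17 i \sqrt{2} \left(-15\right)\right)\right) \left(-4\right) = \left(-822 + \left(9 + i \sqrt{2} + 15 - 255 i \sqrt{2}\right)\right) \left(-4\right) = \left(-822 + \left(24 - 254 i \sqrt{2}\right)\right) \left(-4\right) = \left(-798 - 254 i \sqrt{2}\right) \left(-4\right) = 3192 + 1016 i \sqrt{2}$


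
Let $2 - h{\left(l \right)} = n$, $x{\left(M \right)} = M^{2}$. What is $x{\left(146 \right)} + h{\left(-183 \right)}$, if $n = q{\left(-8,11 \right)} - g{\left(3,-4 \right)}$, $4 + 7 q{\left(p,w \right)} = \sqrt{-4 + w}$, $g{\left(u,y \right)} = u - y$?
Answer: $\frac{149279}{7} - \frac{\sqrt{7}}{7} \approx 21325.0$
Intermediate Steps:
$q{\left(p,w \right)} = - \frac{4}{7} + \frac{\sqrt{-4 + w}}{7}$
$n = - \frac{53}{7} + \frac{\sqrt{7}}{7}$ ($n = \left(- \frac{4}{7} + \frac{\sqrt{-4 + 11}}{7}\right) - \left(3 - -4\right) = \left(- \frac{4}{7} + \frac{\sqrt{7}}{7}\right) - \left(3 + 4\right) = \left(- \frac{4}{7} + \frac{\sqrt{7}}{7}\right) - 7 = - \frac{53}{7} + \frac{\sqrt{7}}{7} \approx -7.1935$)
$h{\left(l \right)} = \frac{67}{7} - \frac{\sqrt{7}}{7}$ ($h{\left(l \right)} = 2 - \left(- \frac{53}{7} + \frac{\sqrt{7}}{7}\right) = 2 + \left(\frac{53}{7} - \frac{\sqrt{7}}{7}\right) = \frac{67}{7} - \frac{\sqrt{7}}{7}$)
$x{\left(146 \right)} + h{\left(-183 \right)} = 146^{2} + \left(\frac{67}{7} - \frac{\sqrt{7}}{7}\right) = 21316 + \left(\frac{67}{7} - \frac{\sqrt{7}}{7}\right) = \frac{149279}{7} - \frac{\sqrt{7}}{7}$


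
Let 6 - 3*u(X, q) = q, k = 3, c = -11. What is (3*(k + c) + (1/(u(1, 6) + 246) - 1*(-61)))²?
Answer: 82864609/60516 ≈ 1369.3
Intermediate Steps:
u(X, q) = 2 - q/3
(3*(k + c) + (1/(u(1, 6) + 246) - 1*(-61)))² = (3*(3 - 11) + (1/((2 - ⅓*6) + 246) - 1*(-61)))² = (3*(-8) + (1/((2 - 2) + 246) + 61))² = (-24 + (1/(0 + 246) + 61))² = (-24 + (1/246 + 61))² = (-24 + 15007/246)² = (9103/246)² = 82864609/60516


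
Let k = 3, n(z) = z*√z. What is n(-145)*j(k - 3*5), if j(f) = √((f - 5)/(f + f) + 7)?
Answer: -725*I*√6438/12 ≈ -4847.7*I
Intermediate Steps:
n(z) = z^(3/2)
j(f) = √(7 + (-5 + f)/(2*f)) (j(f) = √((-5 + f)/((2*f)) + 7) = √((-5 + f)*(1/(2*f)) + 7) = √((-5 + f)/(2*f) + 7) = √(7 + (-5 + f)/(2*f)))
n(-145)*j(k - 3*5) = (-145)^(3/2)*(√(30 - 10/(3 - 3*5))/2) = (-145*I*√145)*(√(30 - 10/(3 - 15))/2) = (-145*I*√145)*(√(30 - 10/(-12))/2) = (-145*I*√145)*(√(30 - 10*(-1/12))/2) = (-145*I*√145)*(√(30 + ⅚)/2) = (-145*I*√145)*(√(185/6)/2) = (-145*I*√145)*((√1110/6)/2) = (-145*I*√145)*(√1110/12) = -725*I*√6438/12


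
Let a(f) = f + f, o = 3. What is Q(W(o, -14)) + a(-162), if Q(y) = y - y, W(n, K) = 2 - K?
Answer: -324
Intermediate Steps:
a(f) = 2*f
Q(y) = 0
Q(W(o, -14)) + a(-162) = 0 + 2*(-162) = 0 - 324 = -324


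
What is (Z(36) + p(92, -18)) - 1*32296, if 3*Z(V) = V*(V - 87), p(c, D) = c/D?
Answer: -296218/9 ≈ -32913.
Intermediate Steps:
Z(V) = V*(-87 + V)/3 (Z(V) = (V*(V - 87))/3 = (V*(-87 + V))/3 = V*(-87 + V)/3)
(Z(36) + p(92, -18)) - 1*32296 = ((1/3)*36*(-87 + 36) + 92/(-18)) - 1*32296 = ((1/3)*36*(-51) + 92*(-1/18)) - 32296 = (-612 - 46/9) - 32296 = -5554/9 - 32296 = -296218/9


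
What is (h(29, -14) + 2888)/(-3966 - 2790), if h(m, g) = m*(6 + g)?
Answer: -664/1689 ≈ -0.39313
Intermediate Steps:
(h(29, -14) + 2888)/(-3966 - 2790) = (29*(6 - 14) + 2888)/(-3966 - 2790) = (29*(-8) + 2888)/(-6756) = (-232 + 2888)*(-1/6756) = 2656*(-1/6756) = -664/1689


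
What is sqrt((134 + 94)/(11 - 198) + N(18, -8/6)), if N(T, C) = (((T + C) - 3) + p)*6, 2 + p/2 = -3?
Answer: sqrt(726682)/187 ≈ 4.5586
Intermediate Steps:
p = -10 (p = -4 + 2*(-3) = -4 - 6 = -10)
N(T, C) = -78 + 6*C + 6*T (N(T, C) = (((T + C) - 3) - 10)*6 = (((C + T) - 3) - 10)*6 = ((-3 + C + T) - 10)*6 = (-13 + C + T)*6 = -78 + 6*C + 6*T)
sqrt((134 + 94)/(11 - 198) + N(18, -8/6)) = sqrt((134 + 94)/(11 - 198) + (-78 + 6*(-8/6) + 6*18)) = sqrt(228/(-187) + (-78 + 6*(-8*1/6) + 108)) = sqrt(228*(-1/187) + (-78 + 6*(-4/3) + 108)) = sqrt(-228/187 + (-78 - 8 + 108)) = sqrt(-228/187 + 22) = sqrt(3886/187) = sqrt(726682)/187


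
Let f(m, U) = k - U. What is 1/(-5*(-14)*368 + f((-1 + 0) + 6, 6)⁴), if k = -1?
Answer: 1/28161 ≈ 3.5510e-5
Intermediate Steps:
f(m, U) = -1 - U
1/(-5*(-14)*368 + f((-1 + 0) + 6, 6)⁴) = 1/(-5*(-14)*368 + (-1 - 1*6)⁴) = 1/(70*368 + (-1 - 6)⁴) = 1/(25760 + (-7)⁴) = 1/(25760 + 2401) = 1/28161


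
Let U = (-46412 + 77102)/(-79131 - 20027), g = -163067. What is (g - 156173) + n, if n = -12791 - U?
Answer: -16461749604/49579 ≈ -3.3203e+5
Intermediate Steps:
U = -15345/49579 (U = 30690/(-99158) = 30690*(-1/99158) = -15345/49579 ≈ -0.30951)
n = -634149644/49579 (n = -12791 - 1*(-15345/49579) = -12791 + 15345/49579 = -634149644/49579 ≈ -12791.)
(g - 156173) + n = (-163067 - 156173) - 634149644/49579 = -319240 - 634149644/49579 = -16461749604/49579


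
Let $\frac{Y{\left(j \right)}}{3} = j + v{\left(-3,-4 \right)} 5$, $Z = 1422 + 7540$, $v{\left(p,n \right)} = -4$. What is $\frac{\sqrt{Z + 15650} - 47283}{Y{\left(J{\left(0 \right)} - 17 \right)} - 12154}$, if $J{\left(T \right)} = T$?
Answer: $\frac{47283}{12265} - \frac{2 \sqrt{6153}}{12265} \approx 3.8423$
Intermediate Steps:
$Z = 8962$
$Y{\left(j \right)} = -60 + 3 j$ ($Y{\left(j \right)} = 3 \left(j - 20\right) = 3 \left(-20 + j\right) = -60 + 3 j$)
$\frac{\sqrt{Z + 15650} - 47283}{Y{\left(J{\left(0 \right)} - 17 \right)} - 12154} = \frac{\sqrt{8962 + 15650} - 47283}{\left(-60 + 3 \left(0 - 17\right)\right) - 12154} = \frac{\sqrt{24612} - 47283}{\left(-60 + 3 \left(0 - 17\right)\right) - 12154} = \frac{2 \sqrt{6153} - 47283}{\left(-60 + 3 \left(-17\right)\right) - 12154} = \frac{-47283 + 2 \sqrt{6153}}{\left(-60 - 51\right) - 12154} = \frac{-47283 + 2 \sqrt{6153}}{-111 - 12154} = \frac{-47283 + 2 \sqrt{6153}}{-12265} = \left(-47283 + 2 \sqrt{6153}\right) \left(- \frac{1}{12265}\right) = \frac{47283}{12265} - \frac{2 \sqrt{6153}}{12265}$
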